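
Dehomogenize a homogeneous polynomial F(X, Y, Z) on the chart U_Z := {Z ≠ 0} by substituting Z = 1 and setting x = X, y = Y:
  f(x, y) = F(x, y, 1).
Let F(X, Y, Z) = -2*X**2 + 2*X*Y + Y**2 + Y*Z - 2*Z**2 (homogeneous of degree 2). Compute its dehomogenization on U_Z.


f(x, y) = -2*x**2 + 2*x*y + y**2 + y - 2

On U_Z we set Z = 1. Each monomial c·X^i·Y^j·Z^k in F becomes c·x^i·y^j·1^k = c·x^i·y^j.
Substituting Z = 1: F(X, Y, 1) = -2*x**2 + 2*x*y + y**2 + y - 2.
Note: deg(f) ≤ deg(F) = 2; strict inequality happens when F is divisible by Z (lost terms).


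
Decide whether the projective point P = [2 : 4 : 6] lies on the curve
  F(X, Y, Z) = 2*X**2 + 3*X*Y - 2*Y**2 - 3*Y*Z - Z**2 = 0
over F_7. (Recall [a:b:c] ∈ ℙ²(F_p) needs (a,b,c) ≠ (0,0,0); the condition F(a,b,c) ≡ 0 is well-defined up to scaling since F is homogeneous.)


F(2,4,6) ≡ 4 (mod 7); P is NOT on the curve.

Evaluate F(2, 4, 6) term-by-term (mod 7).
  2*X**2 ↦ 2·4·1·1 = 8
  3*X*Y ↦ 3·2·4·1 = 24
  -2*Y**2 ↦ -2·1·16·1 = -32
  -3*Y*Z ↦ -3·1·4·6 = -72
  -Z**2 ↦ -1·1·1·36 = -36
Sum: F(2, 4, 6) = (8) + (24) + (-32) + (-72) + (-36) = -108.
Reducing mod 7: -108 ≡ 4 (mod 7).
Since F(a, b, c) ≡ 4 ≠ 0 (mod 7), P does NOT lie on the curve.


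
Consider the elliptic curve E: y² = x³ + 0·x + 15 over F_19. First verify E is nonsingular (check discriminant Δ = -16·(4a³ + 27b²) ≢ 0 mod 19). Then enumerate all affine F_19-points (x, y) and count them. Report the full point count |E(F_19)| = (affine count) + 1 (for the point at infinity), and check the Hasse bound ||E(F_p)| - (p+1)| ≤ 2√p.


Affine points = {(1, 4), (1, 15), (2, 2), (2, 17), (3, 2), (3, 17), (5, 8), (5, 11), (7, 4), (7, 15), (11, 4), (11, 15), (14, 2), (14, 17), (16, 8), (16, 11), (17, 8), (17, 11)}; affine count = 18; |E(F_19)| = 19.

Discriminant check: Δ ∝ 4a³ + 27b² = 4·0³ + 27·15² = 4·0 + 27·225 ≡ 14 (mod 19). Nonzero ⇒ E is nonsingular.
For each x ∈ F_19, compute rhs = x³ + 0·x + 15 mod 19, then count y ∈ F_19 with y² ≡ rhs.
  x = 0: rhs = 15, matching y values: none (0 points).
  x = 1: rhs = 16, matching y values: 4, 15 (2 points).
  x = 2: rhs = 4, matching y values: 2, 17 (2 points).
  x = 3: rhs = 4, matching y values: 2, 17 (2 points).
  x = 4: rhs = 3, matching y values: none (0 points).
  x = 5: rhs = 7, matching y values: 8, 11 (2 points).
  x = 6: rhs = 3, matching y values: none (0 points).
  x = 7: rhs = 16, matching y values: 4, 15 (2 points).
  x = 8: rhs = 14, matching y values: none (0 points).
  x = 9: rhs = 3, matching y values: none (0 points).
  x = 10: rhs = 8, matching y values: none (0 points).
  x = 11: rhs = 16, matching y values: 4, 15 (2 points).
  x = 12: rhs = 14, matching y values: none (0 points).
  x = 13: rhs = 8, matching y values: none (0 points).
  x = 14: rhs = 4, matching y values: 2, 17 (2 points).
  x = 15: rhs = 8, matching y values: none (0 points).
  x = 16: rhs = 7, matching y values: 8, 11 (2 points).
  x = 17: rhs = 7, matching y values: 8, 11 (2 points).
  x = 18: rhs = 14, matching y values: none (0 points).
Total affine count: 18.
Full point count |E(F_19)| = 18 + 1 = 19.
Hasse bound: |19 − (19+1)| = |-1| = 1 ≤ 2√19 ≈ 8.7178 ✓.


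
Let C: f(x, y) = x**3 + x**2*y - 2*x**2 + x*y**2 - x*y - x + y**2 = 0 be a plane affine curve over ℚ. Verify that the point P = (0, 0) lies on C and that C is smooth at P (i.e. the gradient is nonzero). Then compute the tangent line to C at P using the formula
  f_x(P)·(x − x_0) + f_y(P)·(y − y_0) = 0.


Tangent line at P: -x = 0.

Step 1: f(0, 0) = 0, so P lies on C.
Step 2: partial derivatives
  f_x(x, y) = 3*x**2 + 2*x*y - 4*x + y**2 - y - 1, f_y(x, y) = x**2 + 2*x*y - x + 2*y.
  f_x(P) = -1, f_y(P) = 0 (gradient nonzero, so P is smooth).
Step 3: tangent line at P: -1·(x − 0) + 0·(y − 0) = 0.
Expanding: -x = 0.


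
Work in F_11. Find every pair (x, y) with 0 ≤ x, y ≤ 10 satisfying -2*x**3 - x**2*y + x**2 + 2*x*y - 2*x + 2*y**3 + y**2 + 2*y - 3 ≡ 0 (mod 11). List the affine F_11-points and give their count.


Affine F_11-points: {(0, 3), (1, 1), (1, 3), (2, 10), (8, 0), (9, 3)}; count = 6.

For each of the 121 pairs (x, y) ∈ F_11², evaluate f(x, y) mod 11. Record the zeros.
  x = 0: [0↦8, 1↦2, 2↦10, 3↦0, 4↦6, 5↦7, 6↦4, 7↦9, 8↦1, 9↦3, 10↦5]  zeros at y ∈ {3}
  x = 1: [0↦5, 1↦0, 2↦9, 3↦0, 4↦7, 5↦9, 6↦7, 7↦2, 8↦6, 9↦9, 10↦1]  zeros at y ∈ {1, 3}
  x = 2: [0↦3, 1↦8, 2↦5, 3↦6, 4↦1, 5↦2, 6↦10, 7↦4, 8↦7, 9↦9, 10↦0]  zeros at y ∈ {10}
  x = 3: [0↦1, 1↦3, 2↦8, 3↦6, 4↦9, 5↦7, 6↦1, 7↦3, 8↦3, 9↦2, 10↦1]  zeros at y ∈ ∅
  x = 4: [0↦9, 1↦6, 2↦6, 3↦10, 4↦8, 5↦1, 6↦1, 7↦9, 8↦4, 9↦9, 10↦3]  zeros at y ∈ ∅
  x = 5: [0↦4, 1↦5, 2↦9, 3↦6, 4↦8, 5↦5, 6↦9, 7↦10, 8↦9, 9↦7, 10↦5]  zeros at y ∈ ∅
  x = 6: [0↦7, 1↦10, 2↦5, 3↦4, 4↦8, 5↦7, 6↦2, 7↦5, 8↦6, 9↦6, 10↦6]  zeros at y ∈ ∅
  x = 7: [0↦6, 1↦9, 2↦4, 3↦3, 4↦7, 5↦6, 6↦1, 7↦4, 8↦5, 9↦5, 10↦5]  zeros at y ∈ ∅
  x = 8: [0↦0, 1↦1, 2↦5, 3↦2, 4↦4, 5↦1, 6↦5, 7↦6, 8↦5, 9↦3, 10↦1]  zeros at y ∈ {0}
  x = 9: [0↦10, 1↦7, 2↦7, 3↦0, 4↦9, 5↦2, 6↦2, 7↦10, 8↦5, 9↦10, 10↦4]  zeros at y ∈ {3}
  x = 10: [0↦2, 1↦4, 2↦9, 3↦7, 4↦10, 5↦8, 6↦2, 7↦4, 8↦4, 9↦3, 10↦2]  zeros at y ∈ ∅
Collecting zeros: affine points = {(0, 3), (1, 1), (1, 3), (2, 10), (8, 0), (9, 3)}.
Total count |C(F_11)_aff| = 6.


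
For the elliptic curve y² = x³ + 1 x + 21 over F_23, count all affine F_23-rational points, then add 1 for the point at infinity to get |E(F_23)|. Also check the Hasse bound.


Affine points = {(1, 0), (2, 10), (2, 13), (5, 6), (5, 17), (6, 6), (6, 17), (7, 7), (7, 16), (8, 9), (8, 14), (9, 0), (11, 11), (11, 12), (12, 6), (12, 17), (13, 0), (16, 4), (16, 19), (17, 11), (17, 12), (18, 11), (18, 12)}; affine count = 23; |E(F_23)| = 24.

Discriminant check: Δ ∝ 4a³ + 27b² = 4·1³ + 27·21² = 4·1 + 27·441 ≡ 20 (mod 23). Nonzero ⇒ E is nonsingular.
For each x ∈ F_23, compute rhs = x³ + 1·x + 21 mod 23, then count y ∈ F_23 with y² ≡ rhs.
  x = 0: rhs = 21, matching y values: none (0 points).
  x = 1: rhs = 0, matching y values: 0 (1 points).
  x = 2: rhs = 8, matching y values: 10, 13 (2 points).
  x = 3: rhs = 5, matching y values: none (0 points).
  x = 4: rhs = 20, matching y values: none (0 points).
  x = 5: rhs = 13, matching y values: 6, 17 (2 points).
  x = 6: rhs = 13, matching y values: 6, 17 (2 points).
  x = 7: rhs = 3, matching y values: 7, 16 (2 points).
  x = 8: rhs = 12, matching y values: 9, 14 (2 points).
  x = 9: rhs = 0, matching y values: 0 (1 points).
  x = 10: rhs = 19, matching y values: none (0 points).
  x = 11: rhs = 6, matching y values: 11, 12 (2 points).
  x = 12: rhs = 13, matching y values: 6, 17 (2 points).
  x = 13: rhs = 0, matching y values: 0 (1 points).
  x = 14: rhs = 19, matching y values: none (0 points).
  x = 15: rhs = 7, matching y values: none (0 points).
  x = 16: rhs = 16, matching y values: 4, 19 (2 points).
  x = 17: rhs = 6, matching y values: 11, 12 (2 points).
  x = 18: rhs = 6, matching y values: 11, 12 (2 points).
  x = 19: rhs = 22, matching y values: none (0 points).
  x = 20: rhs = 14, matching y values: none (0 points).
  x = 21: rhs = 11, matching y values: none (0 points).
  x = 22: rhs = 19, matching y values: none (0 points).
Total affine count: 23.
Full point count |E(F_23)| = 23 + 1 = 24.
Hasse bound: |24 − (23+1)| = |0| = 0 ≤ 2√23 ≈ 9.5917 ✓.


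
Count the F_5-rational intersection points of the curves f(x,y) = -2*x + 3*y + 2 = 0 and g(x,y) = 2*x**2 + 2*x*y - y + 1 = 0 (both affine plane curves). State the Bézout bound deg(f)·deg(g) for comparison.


Common zeros: {(0, 1)}; count = 1; Bézout bound = 2.

deg(f) = 1, deg(g) = 2, so Bézout bound = 2.
Scan x ∈ F_5. For each x, list the y ∈ F_5 with f(x, y) ≡ 0 and those with g(x, y) ≡ 0 (mod 5); the common zeros in that column are the intersection.
  x = 0: f ≡ 0 at y ∈ {1}; g ≡ 0 at y ∈ {1}; common: {1}.
  x = 1: f ≡ 0 at y ∈ {0}; g ≡ 0 at y ∈ {2}; common: ∅.
  x = 2: f ≡ 0 at y ∈ {4}; g ≡ 0 at y ∈ {2}; common: ∅.
  x = 3: f ≡ 0 at y ∈ {3}; g ≡ 0 at y ∈ ∅; common: ∅.
  x = 4: f ≡ 0 at y ∈ {2}; g ≡ 0 at y ∈ {1}; common: ∅.
Collecting: common zeros = {(0, 1)}, so the count is 1.
Comparison with the Bézout bound: 1 ≤ 2 = deg(f)·deg(g), as expected for curves with no common component (the affine F_5-count falls short of the bound because intersections may lie at infinity, over extension fields, or carry multiplicity).


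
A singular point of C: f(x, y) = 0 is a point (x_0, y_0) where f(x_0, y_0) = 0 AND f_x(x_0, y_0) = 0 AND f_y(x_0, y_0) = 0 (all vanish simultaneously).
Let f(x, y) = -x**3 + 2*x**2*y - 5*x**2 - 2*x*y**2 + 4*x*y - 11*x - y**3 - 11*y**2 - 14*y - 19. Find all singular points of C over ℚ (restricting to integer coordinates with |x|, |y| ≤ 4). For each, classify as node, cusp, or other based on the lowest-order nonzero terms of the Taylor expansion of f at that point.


Singular points: {(-3, -2)}; classification: cusp.

Compute partial derivatives:
  f_x = -3*x**2 + 4*x*y - 10*x - 2*y**2 + 4*y - 11.
  f_y = 2*x**2 - 4*x*y + 4*x - 3*y**2 - 22*y - 14.
Scan x_0 ∈ {−4, ..., 4}. For each x_0, f_y(x_0, y) is a polynomial in y; find its integer roots y ∈ {−4, ..., 4}, then test f_x and f at those candidates.
  x = -4: f_y(-4, y) = -3*y**2 - 6*y + 2; no integer root y with |y| ≤ 4.
  x = -3: f_y(-3, y) = -3*y**2 - 10*y - 8; vanishes at y ∈ {-2}. (-3, -2): f_x = 0, f = 0 — SINGULAR.
  x = -2: f_y(-2, y) = -3*y**2 - 14*y - 14; no integer root y with |y| ≤ 4.
  x = -1: f_y(-1, y) = -3*y**2 - 18*y - 16; no integer root y with |y| ≤ 4.
  x = 0: f_y(0, y) = -3*y**2 - 22*y - 14; no integer root y with |y| ≤ 4.
  x = 1: f_y(1, y) = -3*y**2 - 26*y - 8; no integer root y with |y| ≤ 4.
  x = 2: f_y(2, y) = -3*y**2 - 30*y + 2; no integer root y with |y| ≤ 4.
  x = 3: f_y(3, y) = -3*y**2 - 34*y + 16; no integer root y with |y| ≤ 4.
  x = 4: f_y(4, y) = -3*y**2 - 38*y + 34; no integer root y with |y| ≤ 4.
Only singular point on the grid: (-3, -2).
Classify: substitute x = -3 + u, y = -2 + v and expand: f = -u**3 + 2*u**2*v - 2*u*v**2 - v**3 + v**2.
No constant or linear terms (consistent with a singular point). Quadratic part: v**2. Cubic part: -u**3 + 2*u**2*v - 2*u*v**2 - v**3.
The quadratic part v**2 is a perfect square, so there is a single (double) tangent line v = 0, i.e. y = -2. Restricting the cubic part to that line (v = 0) leaves -u**3 ≠ 0, so f is not divisible by v and the branch is v² ≈ u**3 to lowest order — this is a cusp.
Classification: cusp.


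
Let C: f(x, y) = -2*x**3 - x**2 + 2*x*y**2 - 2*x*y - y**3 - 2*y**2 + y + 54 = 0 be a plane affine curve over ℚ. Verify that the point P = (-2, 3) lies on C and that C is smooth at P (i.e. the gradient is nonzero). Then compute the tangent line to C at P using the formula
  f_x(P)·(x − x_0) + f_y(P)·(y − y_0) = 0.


Tangent line at P: -8*x - 58*y + 158 = 0.

Step 1: f(-2, 3) = 0, so P lies on C.
Step 2: partial derivatives
  f_x(x, y) = -6*x**2 - 2*x + 2*y**2 - 2*y, f_y(x, y) = 4*x*y - 2*x - 3*y**2 - 4*y + 1.
  f_x(P) = -8, f_y(P) = -58 (gradient nonzero, so P is smooth).
Step 3: tangent line at P: -8·(x − -2) + -58·(y − 3) = 0.
Expanding: -8*x - 58*y + 158 = 0.


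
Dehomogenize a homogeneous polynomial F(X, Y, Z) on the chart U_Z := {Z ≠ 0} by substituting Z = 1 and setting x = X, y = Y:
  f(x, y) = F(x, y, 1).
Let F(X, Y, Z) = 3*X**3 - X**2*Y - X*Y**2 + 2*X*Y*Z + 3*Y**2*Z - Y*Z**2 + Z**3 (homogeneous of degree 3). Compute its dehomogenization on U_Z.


f(x, y) = 3*x**3 - x**2*y - x*y**2 + 2*x*y + 3*y**2 - y + 1

On U_Z we set Z = 1. Each monomial c·X^i·Y^j·Z^k in F becomes c·x^i·y^j·1^k = c·x^i·y^j.
Substituting Z = 1: F(X, Y, 1) = 3*x**3 - x**2*y - x*y**2 + 2*x*y + 3*y**2 - y + 1.
Note: deg(f) ≤ deg(F) = 3; strict inequality happens when F is divisible by Z (lost terms).


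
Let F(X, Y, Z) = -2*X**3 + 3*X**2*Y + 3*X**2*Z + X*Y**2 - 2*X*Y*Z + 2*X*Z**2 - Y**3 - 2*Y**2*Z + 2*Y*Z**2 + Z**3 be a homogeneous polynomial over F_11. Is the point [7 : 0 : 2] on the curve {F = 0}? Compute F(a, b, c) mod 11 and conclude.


F(7,0,2) ≡ 2 (mod 11); P is NOT on the curve.

Evaluate F(7, 0, 2) term-by-term (mod 11).
  -2*X**3 ↦ -2·343·1·1 = -686
  3*X**2*Y ↦ 3·49·0·1 = 0
  3*X**2*Z ↦ 3·49·1·2 = 294
  X*Y**2 ↦ 1·7·0·1 = 0
  -2*X*Y*Z ↦ -2·7·0·2 = 0
  2*X*Z**2 ↦ 2·7·1·4 = 56
  -Y**3 ↦ -1·1·0·1 = 0
  -2*Y**2*Z ↦ -2·1·0·2 = 0
  2*Y*Z**2 ↦ 2·1·0·4 = 0
  Z**3 ↦ 1·1·1·8 = 8
Sum: F(7, 0, 2) = (-686) + (0) + (294) + (0) + (0) + (56) + (0) + (0) + (0) + (8) = -328.
Reducing mod 11: -328 ≡ 2 (mod 11).
Since F(a, b, c) ≡ 2 ≠ 0 (mod 11), P does NOT lie on the curve.


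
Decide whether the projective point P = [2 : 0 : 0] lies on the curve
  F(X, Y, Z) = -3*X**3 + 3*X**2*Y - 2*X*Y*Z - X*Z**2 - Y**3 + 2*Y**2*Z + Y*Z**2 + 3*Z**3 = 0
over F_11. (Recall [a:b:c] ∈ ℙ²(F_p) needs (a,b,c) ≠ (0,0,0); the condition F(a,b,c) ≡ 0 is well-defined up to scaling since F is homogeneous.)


F(2,0,0) ≡ 9 (mod 11); P is NOT on the curve.

Evaluate F(2, 0, 0) term-by-term (mod 11).
  -3*X**3 ↦ -3·8·1·1 = -24
  3*X**2*Y ↦ 3·4·0·1 = 0
  -2*X*Y*Z ↦ -2·2·0·0 = 0
  -X*Z**2 ↦ -1·2·1·0 = 0
  -Y**3 ↦ -1·1·0·1 = 0
  2*Y**2*Z ↦ 2·1·0·0 = 0
  Y*Z**2 ↦ 1·1·0·0 = 0
  3*Z**3 ↦ 3·1·1·0 = 0
Sum: F(2, 0, 0) = (-24) + (0) + (0) + (0) + (0) + (0) + (0) + (0) = -24.
Reducing mod 11: -24 ≡ 9 (mod 11).
Since F(a, b, c) ≡ 9 ≠ 0 (mod 11), P does NOT lie on the curve.


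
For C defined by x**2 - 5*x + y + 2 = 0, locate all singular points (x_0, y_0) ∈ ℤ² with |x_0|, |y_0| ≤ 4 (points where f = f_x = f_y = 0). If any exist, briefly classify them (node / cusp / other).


No singular points in the scanned grid; C is smooth there.

Compute partial derivatives:
  f_x = 2*x - 5.
  f_y = 1.
f_y = 1 is a nonzero constant, so f_y never vanishes: no point (x, y) can satisfy f = f_x = f_y = 0. In particular no (x, y) ∈ {−4, ..., 4}² is singular; the curve is smooth.


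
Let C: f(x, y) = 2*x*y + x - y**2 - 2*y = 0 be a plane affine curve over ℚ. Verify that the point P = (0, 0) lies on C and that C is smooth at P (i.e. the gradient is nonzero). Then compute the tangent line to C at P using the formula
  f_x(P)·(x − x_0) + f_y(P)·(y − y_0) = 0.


Tangent line at P: x - 2*y = 0.

Step 1: f(0, 0) = 0, so P lies on C.
Step 2: partial derivatives
  f_x(x, y) = 2*y + 1, f_y(x, y) = 2*x - 2*y - 2.
  f_x(P) = 1, f_y(P) = -2 (gradient nonzero, so P is smooth).
Step 3: tangent line at P: 1·(x − 0) + -2·(y − 0) = 0.
Expanding: x - 2*y = 0.


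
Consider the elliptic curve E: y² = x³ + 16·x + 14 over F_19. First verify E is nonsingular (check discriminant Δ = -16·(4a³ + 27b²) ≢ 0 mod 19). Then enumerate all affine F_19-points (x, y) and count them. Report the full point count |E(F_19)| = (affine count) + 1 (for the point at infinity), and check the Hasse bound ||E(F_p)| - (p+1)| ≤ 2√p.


Affine points = {(2, 4), (2, 15), (4, 3), (4, 16), (11, 1), (11, 18), (13, 5), (13, 14), (15, 0), (18, 4), (18, 15)}; affine count = 11; |E(F_19)| = 12.

Discriminant check: Δ ∝ 4a³ + 27b² = 4·16³ + 27·14² = 4·4096 + 27·196 ≡ 16 (mod 19). Nonzero ⇒ E is nonsingular.
For each x ∈ F_19, compute rhs = x³ + 16·x + 14 mod 19, then count y ∈ F_19 with y² ≡ rhs.
  x = 0: rhs = 14, matching y values: none (0 points).
  x = 1: rhs = 12, matching y values: none (0 points).
  x = 2: rhs = 16, matching y values: 4, 15 (2 points).
  x = 3: rhs = 13, matching y values: none (0 points).
  x = 4: rhs = 9, matching y values: 3, 16 (2 points).
  x = 5: rhs = 10, matching y values: none (0 points).
  x = 6: rhs = 3, matching y values: none (0 points).
  x = 7: rhs = 13, matching y values: none (0 points).
  x = 8: rhs = 8, matching y values: none (0 points).
  x = 9: rhs = 13, matching y values: none (0 points).
  x = 10: rhs = 15, matching y values: none (0 points).
  x = 11: rhs = 1, matching y values: 1, 18 (2 points).
  x = 12: rhs = 15, matching y values: none (0 points).
  x = 13: rhs = 6, matching y values: 5, 14 (2 points).
  x = 14: rhs = 18, matching y values: none (0 points).
  x = 15: rhs = 0, matching y values: 0 (1 points).
  x = 16: rhs = 15, matching y values: none (0 points).
  x = 17: rhs = 12, matching y values: none (0 points).
  x = 18: rhs = 16, matching y values: 4, 15 (2 points).
Total affine count: 11.
Full point count |E(F_19)| = 11 + 1 = 12.
Hasse bound: |12 − (19+1)| = |-8| = 8 ≤ 2√19 ≈ 8.7178 ✓.


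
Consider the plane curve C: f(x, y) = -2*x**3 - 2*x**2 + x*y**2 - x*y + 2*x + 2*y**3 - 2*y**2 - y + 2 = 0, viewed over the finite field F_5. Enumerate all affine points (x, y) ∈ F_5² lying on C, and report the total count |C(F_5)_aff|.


Affine F_5-points: {(0, 3), (1, 0), (3, 1), (4, 0), (4, 4)}; count = 5.

For each of the 25 pairs (x, y) ∈ F_5², evaluate f(x, y) mod 5. Record the zeros.
  x = 0: [0↦2, 1↦1, 2↦3, 3↦0, 4↦4]  zeros at y ∈ {3}
  x = 1: [0↦0, 1↦4, 2↦3, 3↦4, 4↦4]  zeros at y ∈ {0}
  x = 2: [0↦2, 1↦1, 2↦2, 3↦2, 4↦3]  zeros at y ∈ ∅
  x = 3: [0↦1, 1↦0, 2↦3, 3↦2, 4↦4]  zeros at y ∈ {1}
  x = 4: [0↦0, 1↦4, 2↦4, 3↦2, 4↦0]  zeros at y ∈ {0, 4}
Collecting zeros: affine points = {(0, 3), (1, 0), (3, 1), (4, 0), (4, 4)}.
Total count |C(F_5)_aff| = 5.


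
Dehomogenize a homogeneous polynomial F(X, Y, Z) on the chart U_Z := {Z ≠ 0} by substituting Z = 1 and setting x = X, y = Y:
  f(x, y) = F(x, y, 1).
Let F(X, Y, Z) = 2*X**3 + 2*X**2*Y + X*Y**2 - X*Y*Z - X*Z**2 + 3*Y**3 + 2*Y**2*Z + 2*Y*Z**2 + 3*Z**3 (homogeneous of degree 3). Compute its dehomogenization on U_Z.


f(x, y) = 2*x**3 + 2*x**2*y + x*y**2 - x*y - x + 3*y**3 + 2*y**2 + 2*y + 3

On U_Z we set Z = 1. Each monomial c·X^i·Y^j·Z^k in F becomes c·x^i·y^j·1^k = c·x^i·y^j.
Substituting Z = 1: F(X, Y, 1) = 2*x**3 + 2*x**2*y + x*y**2 - x*y - x + 3*y**3 + 2*y**2 + 2*y + 3.
Note: deg(f) ≤ deg(F) = 3; strict inequality happens when F is divisible by Z (lost terms).


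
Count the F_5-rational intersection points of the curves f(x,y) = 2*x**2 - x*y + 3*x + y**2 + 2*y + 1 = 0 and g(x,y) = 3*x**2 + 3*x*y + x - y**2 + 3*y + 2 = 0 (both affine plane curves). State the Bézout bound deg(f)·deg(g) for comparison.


Common zeros: {(4, 2)}; count = 1; Bézout bound = 4.

deg(f) = 2, deg(g) = 2, so Bézout bound = 4.
Scan x ∈ F_5. For each x, list the y ∈ F_5 with f(x, y) ≡ 0 and those with g(x, y) ≡ 0 (mod 5); the common zeros in that column are the intersection.
  x = 0: f ≡ 0 at y ∈ {4}; g ≡ 0 at y ∈ ∅; common: ∅.
  x = 1: f ≡ 0 at y ∈ ∅; g ≡ 0 at y ∈ {3}; common: ∅.
  x = 2: f ≡ 0 at y ∈ {0}; g ≡ 0 at y ∈ {2}; common: ∅.
  x = 3: f ≡ 0 at y ∈ {2, 4}; g ≡ 0 at y ∈ ∅; common: ∅.
  x = 4: f ≡ 0 at y ∈ {0, 2}; g ≡ 0 at y ∈ {2, 3}; common: {2}.
Collecting: common zeros = {(4, 2)}, so the count is 1.
Comparison with the Bézout bound: 1 ≤ 4 = deg(f)·deg(g), as expected for curves with no common component (the affine F_5-count falls short of the bound because intersections may lie at infinity, over extension fields, or carry multiplicity).


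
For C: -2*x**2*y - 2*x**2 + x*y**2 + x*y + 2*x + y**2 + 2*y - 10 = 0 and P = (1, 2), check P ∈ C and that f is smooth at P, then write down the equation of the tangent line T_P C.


Tangent line at P: -4*x + 9*y - 14 = 0.

Step 1: f(1, 2) = 0, so P lies on C.
Step 2: partial derivatives
  f_x(x, y) = -4*x*y - 4*x + y**2 + y + 2, f_y(x, y) = -2*x**2 + 2*x*y + x + 2*y + 2.
  f_x(P) = -4, f_y(P) = 9 (gradient nonzero, so P is smooth).
Step 3: tangent line at P: -4·(x − 1) + 9·(y − 2) = 0.
Expanding: -4*x + 9*y - 14 = 0.


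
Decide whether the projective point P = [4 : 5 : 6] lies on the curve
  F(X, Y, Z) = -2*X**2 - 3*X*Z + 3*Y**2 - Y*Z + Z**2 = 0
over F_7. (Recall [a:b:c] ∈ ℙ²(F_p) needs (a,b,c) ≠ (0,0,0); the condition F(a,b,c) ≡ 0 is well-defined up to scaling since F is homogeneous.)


F(4,5,6) ≡ 5 (mod 7); P is NOT on the curve.

Evaluate F(4, 5, 6) term-by-term (mod 7).
  -2*X**2 ↦ -2·16·1·1 = -32
  -3*X*Z ↦ -3·4·1·6 = -72
  3*Y**2 ↦ 3·1·25·1 = 75
  -Y*Z ↦ -1·1·5·6 = -30
  Z**2 ↦ 1·1·1·36 = 36
Sum: F(4, 5, 6) = (-32) + (-72) + (75) + (-30) + (36) = -23.
Reducing mod 7: -23 ≡ 5 (mod 7).
Since F(a, b, c) ≡ 5 ≠ 0 (mod 7), P does NOT lie on the curve.


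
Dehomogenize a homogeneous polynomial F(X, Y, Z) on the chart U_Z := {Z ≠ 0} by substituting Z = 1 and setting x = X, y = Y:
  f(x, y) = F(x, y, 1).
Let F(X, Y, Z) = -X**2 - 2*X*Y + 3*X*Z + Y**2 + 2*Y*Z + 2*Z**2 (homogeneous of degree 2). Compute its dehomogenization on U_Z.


f(x, y) = -x**2 - 2*x*y + 3*x + y**2 + 2*y + 2

On U_Z we set Z = 1. Each monomial c·X^i·Y^j·Z^k in F becomes c·x^i·y^j·1^k = c·x^i·y^j.
Substituting Z = 1: F(X, Y, 1) = -x**2 - 2*x*y + 3*x + y**2 + 2*y + 2.
Note: deg(f) ≤ deg(F) = 2; strict inequality happens when F is divisible by Z (lost terms).


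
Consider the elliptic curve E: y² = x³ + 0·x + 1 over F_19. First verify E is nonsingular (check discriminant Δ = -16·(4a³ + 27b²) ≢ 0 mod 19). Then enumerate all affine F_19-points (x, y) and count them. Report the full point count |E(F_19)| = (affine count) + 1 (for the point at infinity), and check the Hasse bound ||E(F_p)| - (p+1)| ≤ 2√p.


Affine points = {(0, 1), (0, 18), (2, 3), (2, 16), (3, 3), (3, 16), (8, 0), (12, 0), (14, 3), (14, 16), (18, 0)}; affine count = 11; |E(F_19)| = 12.

Discriminant check: Δ ∝ 4a³ + 27b² = 4·0³ + 27·1² = 4·0 + 27·1 ≡ 8 (mod 19). Nonzero ⇒ E is nonsingular.
For each x ∈ F_19, compute rhs = x³ + 0·x + 1 mod 19, then count y ∈ F_19 with y² ≡ rhs.
  x = 0: rhs = 1, matching y values: 1, 18 (2 points).
  x = 1: rhs = 2, matching y values: none (0 points).
  x = 2: rhs = 9, matching y values: 3, 16 (2 points).
  x = 3: rhs = 9, matching y values: 3, 16 (2 points).
  x = 4: rhs = 8, matching y values: none (0 points).
  x = 5: rhs = 12, matching y values: none (0 points).
  x = 6: rhs = 8, matching y values: none (0 points).
  x = 7: rhs = 2, matching y values: none (0 points).
  x = 8: rhs = 0, matching y values: 0 (1 points).
  x = 9: rhs = 8, matching y values: none (0 points).
  x = 10: rhs = 13, matching y values: none (0 points).
  x = 11: rhs = 2, matching y values: none (0 points).
  x = 12: rhs = 0, matching y values: 0 (1 points).
  x = 13: rhs = 13, matching y values: none (0 points).
  x = 14: rhs = 9, matching y values: 3, 16 (2 points).
  x = 15: rhs = 13, matching y values: none (0 points).
  x = 16: rhs = 12, matching y values: none (0 points).
  x = 17: rhs = 12, matching y values: none (0 points).
  x = 18: rhs = 0, matching y values: 0 (1 points).
Total affine count: 11.
Full point count |E(F_19)| = 11 + 1 = 12.
Hasse bound: |12 − (19+1)| = |-8| = 8 ≤ 2√19 ≈ 8.7178 ✓.


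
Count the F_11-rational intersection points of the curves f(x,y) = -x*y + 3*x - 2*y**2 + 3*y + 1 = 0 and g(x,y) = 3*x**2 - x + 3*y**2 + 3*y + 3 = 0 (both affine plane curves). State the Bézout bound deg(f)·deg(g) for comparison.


Common zeros: {(7, 0)}; count = 1; Bézout bound = 4.

deg(f) = 2, deg(g) = 2, so Bézout bound = 4.
Scan x ∈ F_11. For each x, list the y ∈ F_11 with f(x, y) ≡ 0 and those with g(x, y) ≡ 0 (mod 11); the common zeros in that column are the intersection.
  x = 0: f ≡ 0 at y ∈ ∅; g ≡ 0 at y ∈ ∅; common: ∅.
  x = 1: f ≡ 0 at y ∈ {2, 10}; g ≡ 0 at y ∈ {1, 9}; common: ∅.
  x = 2: f ≡ 0 at y ∈ ∅; g ≡ 0 at y ∈ ∅; common: ∅.
  x = 3: f ≡ 0 at y ∈ {4, 7}; g ≡ 0 at y ∈ {1, 9}; common: ∅.
  x = 4: f ≡ 0 at y ∈ ∅; g ≡ 0 at y ∈ ∅; common: ∅.
  x = 5: f ≡ 0 at y ∈ {5}; g ≡ 0 at y ∈ ∅; common: ∅.
  x = 6: f ≡ 0 at y ∈ ∅; g ≡ 0 at y ∈ {4, 6}; common: ∅.
  x = 7: f ≡ 0 at y ∈ {0, 9}; g ≡ 0 at y ∈ {0, 10}; common: {0}.
  x = 8: f ≡ 0 at y ∈ {6, 8}; g ≡ 0 at y ∈ {0, 10}; common: ∅.
  x = 9: f ≡ 0 at y ∈ ∅; g ≡ 0 at y ∈ {4, 6}; common: ∅.
  x = 10: f ≡ 0 at y ∈ {1}; g ≡ 0 at y ∈ ∅; common: ∅.
Collecting: common zeros = {(7, 0)}, so the count is 1.
Comparison with the Bézout bound: 1 ≤ 4 = deg(f)·deg(g), as expected for curves with no common component (the affine F_11-count falls short of the bound because intersections may lie at infinity, over extension fields, or carry multiplicity).


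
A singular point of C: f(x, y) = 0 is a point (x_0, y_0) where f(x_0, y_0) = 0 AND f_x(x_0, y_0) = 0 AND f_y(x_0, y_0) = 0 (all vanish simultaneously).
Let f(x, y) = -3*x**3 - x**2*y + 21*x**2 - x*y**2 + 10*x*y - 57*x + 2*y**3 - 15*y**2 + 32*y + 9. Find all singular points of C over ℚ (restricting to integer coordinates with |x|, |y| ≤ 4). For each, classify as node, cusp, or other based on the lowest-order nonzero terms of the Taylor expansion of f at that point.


Singular points: {(2, 3)}; classification: cusp.

Compute partial derivatives:
  f_x = -9*x**2 - 2*x*y + 42*x - y**2 + 10*y - 57.
  f_y = -x**2 - 2*x*y + 10*x + 6*y**2 - 30*y + 32.
Scan x_0 ∈ {−4, ..., 4}. For each x_0, f_y(x_0, y) is a polynomial in y; find its integer roots y ∈ {−4, ..., 4}, then test f_x and f at those candidates.
  x = -4: f_y(-4, y) = 6*y**2 - 22*y - 24; no integer root y with |y| ≤ 4.
  x = -3: f_y(-3, y) = 6*y**2 - 24*y - 7; no integer root y with |y| ≤ 4.
  x = -2: f_y(-2, y) = 6*y**2 - 26*y + 8; vanishes at y ∈ {4}. (-2, 4): f_x = -137 ≠ 0.
  x = -1: f_y(-1, y) = 6*y**2 - 28*y + 21; no integer root y with |y| ≤ 4.
  x = 0: f_y(0, y) = 6*y**2 - 30*y + 32; no integer root y with |y| ≤ 4.
  x = 1: f_y(1, y) = 6*y**2 - 32*y + 41; no integer root y with |y| ≤ 4.
  x = 2: f_y(2, y) = 6*y**2 - 34*y + 48; vanishes at y ∈ {3}. (2, 3): f_x = 0, f = 0 — SINGULAR.
  x = 3: f_y(3, y) = 6*y**2 - 36*y + 53; no integer root y with |y| ≤ 4.
  x = 4: f_y(4, y) = 6*y**2 - 38*y + 56; vanishes at y ∈ {4}. (4, 4): f_x = -41 ≠ 0.
Only singular point on the grid: (2, 3).
Classify: substitute x = 2 + u, y = 3 + v and expand: f = -3*u**3 - u**2*v - u*v**2 + 2*v**3 + v**2.
No constant or linear terms (consistent with a singular point). Quadratic part: v**2. Cubic part: -3*u**3 - u**2*v - u*v**2 + 2*v**3.
The quadratic part v**2 is a perfect square, so there is a single (double) tangent line v = 0, i.e. y = 3. Restricting the cubic part to that line (v = 0) leaves -3*u**3 ≠ 0, so f is not divisible by v and the branch is v² ≈ 3*u**3 to lowest order — this is a cusp.
Classification: cusp.


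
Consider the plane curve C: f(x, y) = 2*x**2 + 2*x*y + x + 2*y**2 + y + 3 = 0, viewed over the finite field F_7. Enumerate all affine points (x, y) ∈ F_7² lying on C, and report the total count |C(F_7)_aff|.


Affine F_7-points: {(3, 3), (3, 4), (4, 3), (5, 6), (6, 5), (6, 6)}; count = 6.

For each of the 49 pairs (x, y) ∈ F_7², evaluate f(x, y) mod 7. Record the zeros.
  x = 0: [0↦3, 1↦6, 2↦6, 3↦3, 4↦4, 5↦2, 6↦4]  zeros at y ∈ ∅
  x = 1: [0↦6, 1↦4, 2↦6, 3↦5, 4↦1, 5↦1, 6↦5]  zeros at y ∈ ∅
  x = 2: [0↦6, 1↦6, 2↦3, 3↦4, 4↦2, 5↦4, 6↦3]  zeros at y ∈ ∅
  x = 3: [0↦3, 1↦5, 2↦4, 3↦0, 4↦0, 5↦4, 6↦5]  zeros at y ∈ {3, 4}
  x = 4: [0↦4, 1↦1, 2↦2, 3↦0, 4↦2, 5↦1, 6↦4]  zeros at y ∈ {3}
  x = 5: [0↦2, 1↦1, 2↦4, 3↦4, 4↦1, 5↦2, 6↦0]  zeros at y ∈ {6}
  x = 6: [0↦4, 1↦5, 2↦3, 3↦5, 4↦4, 5↦0, 6↦0]  zeros at y ∈ {5, 6}
Collecting zeros: affine points = {(3, 3), (3, 4), (4, 3), (5, 6), (6, 5), (6, 6)}.
Total count |C(F_7)_aff| = 6.


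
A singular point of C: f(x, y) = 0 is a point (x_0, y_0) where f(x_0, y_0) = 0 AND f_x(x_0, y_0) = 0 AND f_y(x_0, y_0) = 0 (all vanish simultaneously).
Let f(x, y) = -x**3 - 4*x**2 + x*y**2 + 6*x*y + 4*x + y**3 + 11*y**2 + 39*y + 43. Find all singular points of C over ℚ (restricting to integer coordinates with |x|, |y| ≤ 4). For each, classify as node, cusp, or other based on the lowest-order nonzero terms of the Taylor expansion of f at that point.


Singular points: {(-1, -3)}; classification: node.

Compute partial derivatives:
  f_x = -3*x**2 - 8*x + y**2 + 6*y + 4.
  f_y = 2*x*y + 6*x + 3*y**2 + 22*y + 39.
Scan x_0 ∈ {−4, ..., 4}. For each x_0, f_y(x_0, y) is a polynomial in y; find its integer roots y ∈ {−4, ..., 4}, then test f_x and f at those candidates.
  x = -4: f_y(-4, y) = 3*y**2 + 14*y + 15; vanishes at y ∈ {-3}. (-4, -3): f_x = -21 ≠ 0.
  x = -3: f_y(-3, y) = 3*y**2 + 16*y + 21; vanishes at y ∈ {-3}. (-3, -3): f_x = -8 ≠ 0.
  x = -2: f_y(-2, y) = 3*y**2 + 18*y + 27; vanishes at y ∈ {-3}. (-2, -3): f_x = -1 ≠ 0.
  x = -1: f_y(-1, y) = 3*y**2 + 20*y + 33; vanishes at y ∈ {-3}. (-1, -3): f_x = 0, f = 0 — SINGULAR.
  x = 0: f_y(0, y) = 3*y**2 + 22*y + 39; vanishes at y ∈ {-3}. (0, -3): f_x = -5 ≠ 0.
  x = 1: f_y(1, y) = 3*y**2 + 24*y + 45; vanishes at y ∈ {-3}. (1, -3): f_x = -16 ≠ 0.
  x = 2: f_y(2, y) = 3*y**2 + 26*y + 51; vanishes at y ∈ {-3}. (2, -3): f_x = -33 ≠ 0.
  x = 3: f_y(3, y) = 3*y**2 + 28*y + 57; vanishes at y ∈ {-3}. (3, -3): f_x = -56 ≠ 0.
  x = 4: f_y(4, y) = 3*y**2 + 30*y + 63; vanishes at y ∈ {-3}. (4, -3): f_x = -85 ≠ 0.
Only singular point on the grid: (-1, -3).
Classify: substitute x = -1 + u, y = -3 + v and expand: f = -u**3 - u**2 + u*v**2 + v**3 + v**2.
No constant or linear terms (consistent with a singular point). Quadratic part: -u**2 + v**2. Cubic part: -u**3 + u*v**2 + v**3.
The quadratic part v**2 - u**2 = (v − u)(v + u) splits into two distinct linear factors, so there are two distinct tangent lines y − -3 = ±(x − -1) — this is a node (ordinary double point).
Classification: node.


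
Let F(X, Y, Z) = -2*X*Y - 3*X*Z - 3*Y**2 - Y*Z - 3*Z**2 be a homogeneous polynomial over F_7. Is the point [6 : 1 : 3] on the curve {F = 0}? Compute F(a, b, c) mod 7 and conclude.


F(6,1,3) ≡ 6 (mod 7); P is NOT on the curve.

Evaluate F(6, 1, 3) term-by-term (mod 7).
  -2*X*Y ↦ -2·6·1·1 = -12
  -3*X*Z ↦ -3·6·1·3 = -54
  -3*Y**2 ↦ -3·1·1·1 = -3
  -Y*Z ↦ -1·1·1·3 = -3
  -3*Z**2 ↦ -3·1·1·9 = -27
Sum: F(6, 1, 3) = (-12) + (-54) + (-3) + (-3) + (-27) = -99.
Reducing mod 7: -99 ≡ 6 (mod 7).
Since F(a, b, c) ≡ 6 ≠ 0 (mod 7), P does NOT lie on the curve.


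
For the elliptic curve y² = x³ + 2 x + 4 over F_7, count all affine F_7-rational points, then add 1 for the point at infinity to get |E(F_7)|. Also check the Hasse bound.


Affine points = {(0, 2), (0, 5), (1, 0), (2, 3), (2, 4), (3, 3), (3, 4), (6, 1), (6, 6)}; affine count = 9; |E(F_7)| = 10.

Discriminant check: Δ ∝ 4a³ + 27b² = 4·2³ + 27·4² = 4·8 + 27·16 ≡ 2 (mod 7). Nonzero ⇒ E is nonsingular.
For each x ∈ F_7, compute rhs = x³ + 2·x + 4 mod 7, then count y ∈ F_7 with y² ≡ rhs.
  x = 0: rhs = 4, matching y values: 2, 5 (2 points).
  x = 1: rhs = 0, matching y values: 0 (1 points).
  x = 2: rhs = 2, matching y values: 3, 4 (2 points).
  x = 3: rhs = 2, matching y values: 3, 4 (2 points).
  x = 4: rhs = 6, matching y values: none (0 points).
  x = 5: rhs = 6, matching y values: none (0 points).
  x = 6: rhs = 1, matching y values: 1, 6 (2 points).
Total affine count: 9.
Full point count |E(F_7)| = 9 + 1 = 10.
Hasse bound: |10 − (7+1)| = |2| = 2 ≤ 2√7 ≈ 5.2915 ✓.


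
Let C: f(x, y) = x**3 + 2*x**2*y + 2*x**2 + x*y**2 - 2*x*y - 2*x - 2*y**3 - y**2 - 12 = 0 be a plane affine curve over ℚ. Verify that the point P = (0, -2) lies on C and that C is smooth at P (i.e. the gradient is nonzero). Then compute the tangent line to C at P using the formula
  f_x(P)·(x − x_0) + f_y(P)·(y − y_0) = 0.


Tangent line at P: 6*x - 20*y - 40 = 0.

Step 1: f(0, -2) = 0, so P lies on C.
Step 2: partial derivatives
  f_x(x, y) = 3*x**2 + 4*x*y + 4*x + y**2 - 2*y - 2, f_y(x, y) = 2*x**2 + 2*x*y - 2*x - 6*y**2 - 2*y.
  f_x(P) = 6, f_y(P) = -20 (gradient nonzero, so P is smooth).
Step 3: tangent line at P: 6·(x − 0) + -20·(y − -2) = 0.
Expanding: 6*x - 20*y - 40 = 0.


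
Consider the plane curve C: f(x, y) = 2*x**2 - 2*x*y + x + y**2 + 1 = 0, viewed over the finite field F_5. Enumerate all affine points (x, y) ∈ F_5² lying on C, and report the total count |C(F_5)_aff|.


Affine F_5-points: {(0, 2), (0, 3), (4, 1), (4, 2)}; count = 4.

For each of the 25 pairs (x, y) ∈ F_5², evaluate f(x, y) mod 5. Record the zeros.
  x = 0: [0↦1, 1↦2, 2↦0, 3↦0, 4↦2]  zeros at y ∈ {2, 3}
  x = 1: [0↦4, 1↦3, 2↦4, 3↦2, 4↦2]  zeros at y ∈ ∅
  x = 2: [0↦1, 1↦3, 2↦2, 3↦3, 4↦1]  zeros at y ∈ ∅
  x = 3: [0↦2, 1↦2, 2↦4, 3↦3, 4↦4]  zeros at y ∈ ∅
  x = 4: [0↦2, 1↦0, 2↦0, 3↦2, 4↦1]  zeros at y ∈ {1, 2}
Collecting zeros: affine points = {(0, 2), (0, 3), (4, 1), (4, 2)}.
Total count |C(F_5)_aff| = 4.


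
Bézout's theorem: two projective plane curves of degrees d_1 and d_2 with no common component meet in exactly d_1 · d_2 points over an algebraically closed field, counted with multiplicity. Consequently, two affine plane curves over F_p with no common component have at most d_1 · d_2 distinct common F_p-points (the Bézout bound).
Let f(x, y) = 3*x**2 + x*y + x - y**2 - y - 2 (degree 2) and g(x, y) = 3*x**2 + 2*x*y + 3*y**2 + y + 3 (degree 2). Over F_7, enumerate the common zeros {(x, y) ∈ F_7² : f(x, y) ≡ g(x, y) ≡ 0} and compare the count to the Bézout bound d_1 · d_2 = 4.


Common zeros: {(1, 3), (3, 2)}; count = 2; Bézout bound = 4.

deg(f) = 2, deg(g) = 2, so Bézout bound = 4.
Scan x ∈ F_7. For each x, list the y ∈ F_7 with f(x, y) ≡ 0 and those with g(x, y) ≡ 0 (mod 7); the common zeros in that column are the intersection.
  x = 0: f ≡ 0 at y ∈ {3}; g ≡ 0 at y ∈ {1}; common: ∅.
  x = 1: f ≡ 0 at y ∈ {3, 4}; g ≡ 0 at y ∈ {3}; common: {3}.
  x = 2: f ≡ 0 at y ∈ {4}; g ≡ 0 at y ∈ ∅; common: ∅.
  x = 3: f ≡ 0 at y ∈ {0, 2}; g ≡ 0 at y ∈ {2, 5}; common: {2}.
  x = 4: f ≡ 0 at y ∈ ∅; g ≡ 0 at y ∈ {1, 3}; common: ∅.
  x = 5: f ≡ 0 at y ∈ ∅; g ≡ 0 at y ∈ {2, 6}; common: ∅.
  x = 6: f ≡ 0 at y ∈ {0, 5}; g ≡ 0 at y ∈ ∅; common: ∅.
Collecting: common zeros = {(1, 3), (3, 2)}, so the count is 2.
Comparison with the Bézout bound: 2 ≤ 4 = deg(f)·deg(g), as expected for curves with no common component (the affine F_7-count falls short of the bound because intersections may lie at infinity, over extension fields, or carry multiplicity).


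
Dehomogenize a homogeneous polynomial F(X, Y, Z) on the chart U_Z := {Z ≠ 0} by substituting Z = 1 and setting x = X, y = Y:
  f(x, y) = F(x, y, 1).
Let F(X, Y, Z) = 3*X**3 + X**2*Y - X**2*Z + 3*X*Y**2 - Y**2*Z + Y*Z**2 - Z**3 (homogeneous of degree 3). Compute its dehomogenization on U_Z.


f(x, y) = 3*x**3 + x**2*y - x**2 + 3*x*y**2 - y**2 + y - 1

On U_Z we set Z = 1. Each monomial c·X^i·Y^j·Z^k in F becomes c·x^i·y^j·1^k = c·x^i·y^j.
Substituting Z = 1: F(X, Y, 1) = 3*x**3 + x**2*y - x**2 + 3*x*y**2 - y**2 + y - 1.
Note: deg(f) ≤ deg(F) = 3; strict inequality happens when F is divisible by Z (lost terms).


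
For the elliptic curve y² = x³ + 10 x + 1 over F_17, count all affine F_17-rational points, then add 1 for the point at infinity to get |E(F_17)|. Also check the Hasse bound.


Affine points = {(0, 1), (0, 16), (8, 7), (8, 10), (9, 2), (9, 15), (10, 8), (10, 9), (12, 8), (12, 9), (13, 4), (13, 13)}; affine count = 12; |E(F_17)| = 13.

Discriminant check: Δ ∝ 4a³ + 27b² = 4·10³ + 27·1² = 4·1000 + 27·1 ≡ 15 (mod 17). Nonzero ⇒ E is nonsingular.
For each x ∈ F_17, compute rhs = x³ + 10·x + 1 mod 17, then count y ∈ F_17 with y² ≡ rhs.
  x = 0: rhs = 1, matching y values: 1, 16 (2 points).
  x = 1: rhs = 12, matching y values: none (0 points).
  x = 2: rhs = 12, matching y values: none (0 points).
  x = 3: rhs = 7, matching y values: none (0 points).
  x = 4: rhs = 3, matching y values: none (0 points).
  x = 5: rhs = 6, matching y values: none (0 points).
  x = 6: rhs = 5, matching y values: none (0 points).
  x = 7: rhs = 6, matching y values: none (0 points).
  x = 8: rhs = 15, matching y values: 7, 10 (2 points).
  x = 9: rhs = 4, matching y values: 2, 15 (2 points).
  x = 10: rhs = 13, matching y values: 8, 9 (2 points).
  x = 11: rhs = 14, matching y values: none (0 points).
  x = 12: rhs = 13, matching y values: 8, 9 (2 points).
  x = 13: rhs = 16, matching y values: 4, 13 (2 points).
  x = 14: rhs = 12, matching y values: none (0 points).
  x = 15: rhs = 7, matching y values: none (0 points).
  x = 16: rhs = 7, matching y values: none (0 points).
Total affine count: 12.
Full point count |E(F_17)| = 12 + 1 = 13.
Hasse bound: |13 − (17+1)| = |-5| = 5 ≤ 2√17 ≈ 8.2462 ✓.


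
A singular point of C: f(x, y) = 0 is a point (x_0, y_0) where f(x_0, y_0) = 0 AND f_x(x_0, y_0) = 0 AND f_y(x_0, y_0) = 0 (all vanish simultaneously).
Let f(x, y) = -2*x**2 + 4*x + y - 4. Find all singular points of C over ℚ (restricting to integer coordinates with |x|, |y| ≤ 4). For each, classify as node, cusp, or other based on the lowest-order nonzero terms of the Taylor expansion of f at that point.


No singular points in the scanned grid; C is smooth there.

Compute partial derivatives:
  f_x = 4 - 4*x.
  f_y = 1.
f_y = 1 is a nonzero constant, so f_y never vanishes: no point (x, y) can satisfy f = f_x = f_y = 0. In particular no (x, y) ∈ {−4, ..., 4}² is singular; the curve is smooth.


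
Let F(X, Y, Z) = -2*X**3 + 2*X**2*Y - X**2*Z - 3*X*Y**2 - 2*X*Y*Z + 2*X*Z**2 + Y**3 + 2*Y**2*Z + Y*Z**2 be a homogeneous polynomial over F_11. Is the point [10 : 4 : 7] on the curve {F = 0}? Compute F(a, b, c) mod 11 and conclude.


F(10,4,7) ≡ 9 (mod 11); P is NOT on the curve.

Evaluate F(10, 4, 7) term-by-term (mod 11).
  -2*X**3 ↦ -2·1000·1·1 = -2000
  2*X**2*Y ↦ 2·100·4·1 = 800
  -X**2*Z ↦ -1·100·1·7 = -700
  -3*X*Y**2 ↦ -3·10·16·1 = -480
  -2*X*Y*Z ↦ -2·10·4·7 = -560
  2*X*Z**2 ↦ 2·10·1·49 = 980
  Y**3 ↦ 1·1·64·1 = 64
  2*Y**2*Z ↦ 2·1·16·7 = 224
  Y*Z**2 ↦ 1·1·4·49 = 196
Sum: F(10, 4, 7) = (-2000) + (800) + (-700) + (-480) + (-560) + (980) + (64) + (224) + (196) = -1476.
Reducing mod 11: -1476 ≡ 9 (mod 11).
Since F(a, b, c) ≡ 9 ≠ 0 (mod 11), P does NOT lie on the curve.


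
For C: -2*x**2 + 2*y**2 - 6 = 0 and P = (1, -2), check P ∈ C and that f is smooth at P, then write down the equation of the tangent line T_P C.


Tangent line at P: -4*x - 8*y - 12 = 0.

Step 1: f(1, -2) = 0, so P lies on C.
Step 2: partial derivatives
  f_x(x, y) = -4*x, f_y(x, y) = 4*y.
  f_x(P) = -4, f_y(P) = -8 (gradient nonzero, so P is smooth).
Step 3: tangent line at P: -4·(x − 1) + -8·(y − -2) = 0.
Expanding: -4*x - 8*y - 12 = 0.


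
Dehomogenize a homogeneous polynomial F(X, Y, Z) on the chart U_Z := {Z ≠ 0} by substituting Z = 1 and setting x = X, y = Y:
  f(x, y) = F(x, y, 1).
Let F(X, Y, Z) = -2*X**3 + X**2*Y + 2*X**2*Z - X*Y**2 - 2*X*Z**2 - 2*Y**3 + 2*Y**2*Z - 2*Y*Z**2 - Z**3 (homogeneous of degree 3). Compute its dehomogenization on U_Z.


f(x, y) = -2*x**3 + x**2*y + 2*x**2 - x*y**2 - 2*x - 2*y**3 + 2*y**2 - 2*y - 1

On U_Z we set Z = 1. Each monomial c·X^i·Y^j·Z^k in F becomes c·x^i·y^j·1^k = c·x^i·y^j.
Substituting Z = 1: F(X, Y, 1) = -2*x**3 + x**2*y + 2*x**2 - x*y**2 - 2*x - 2*y**3 + 2*y**2 - 2*y - 1.
Note: deg(f) ≤ deg(F) = 3; strict inequality happens when F is divisible by Z (lost terms).


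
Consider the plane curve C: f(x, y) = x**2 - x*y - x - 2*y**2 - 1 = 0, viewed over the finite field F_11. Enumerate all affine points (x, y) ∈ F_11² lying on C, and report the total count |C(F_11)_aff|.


Affine F_11-points: {(0, 4), (0, 7), (1, 2), (1, 3), (2, 2), (2, 8), (3, 1), (3, 3), (4, 0), (4, 9), (5, 4), (5, 10), (6, 9), (6, 10), (7, 5), (7, 8), (8, 0), (8, 7), (9, 6), (10, 1), (10, 5)}; count = 21.

For each of the 121 pairs (x, y) ∈ F_11², evaluate f(x, y) mod 11. Record the zeros.
  x = 0: [0↦10, 1↦8, 2↦2, 3↦3, 4↦0, 5↦4, 6↦4, 7↦0, 8↦3, 9↦2, 10↦8]  zeros at y ∈ {4, 7}
  x = 1: [0↦10, 1↦7, 2↦0, 3↦0, 4↦7, 5↦10, 6↦9, 7↦4, 8↦6, 9↦4, 10↦9]  zeros at y ∈ {2, 3}
  x = 2: [0↦1, 1↦8, 2↦0, 3↦10, 4↦5, 5↦7, 6↦5, 7↦10, 8↦0, 9↦8, 10↦1]  zeros at y ∈ {2, 8}
  x = 3: [0↦5, 1↦0, 2↦2, 3↦0, 4↦5, 5↦6, 6↦3, 7↦7, 8↦7, 9↦3, 10↦6]  zeros at y ∈ {1, 3}
  x = 4: [0↦0, 1↦5, 2↦6, 3↦3, 4↦7, 5↦7, 6↦3, 7↦6, 8↦5, 9↦0, 10↦2]  zeros at y ∈ {0, 9}
  x = 5: [0↦8, 1↦1, 2↦1, 3↦8, 4↦0, 5↦10, 6↦5, 7↦7, 8↦5, 9↦10, 10↦0]  zeros at y ∈ {4, 10}
  x = 6: [0↦7, 1↦10, 2↦9, 3↦4, 4↦6, 5↦4, 6↦9, 7↦10, 8↦7, 9↦0, 10↦0]  zeros at y ∈ {9, 10}
  x = 7: [0↦8, 1↦10, 2↦8, 3↦2, 4↦3, 5↦0, 6↦4, 7↦4, 8↦0, 9↦3, 10↦2]  zeros at y ∈ {5, 8}
  x = 8: [0↦0, 1↦1, 2↦9, 3↦2, 4↦2, 5↦9, 6↦1, 7↦0, 8↦6, 9↦8, 10↦6]  zeros at y ∈ {0, 7}
  x = 9: [0↦5, 1↦5, 2↦1, 3↦4, 4↦3, 5↦9, 6↦0, 7↦9, 8↦3, 9↦4, 10↦1]  zeros at y ∈ {6}
  x = 10: [0↦1, 1↦0, 2↦6, 3↦8, 4↦6, 5↦0, 6↦1, 7↦9, 8↦2, 9↦2, 10↦9]  zeros at y ∈ {1, 5}
Collecting zeros: affine points = {(0, 4), (0, 7), (1, 2), (1, 3), (2, 2), (2, 8), (3, 1), (3, 3), (4, 0), (4, 9), (5, 4), (5, 10), (6, 9), (6, 10), (7, 5), (7, 8), (8, 0), (8, 7), (9, 6), (10, 1), (10, 5)}.
Total count |C(F_11)_aff| = 21.
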